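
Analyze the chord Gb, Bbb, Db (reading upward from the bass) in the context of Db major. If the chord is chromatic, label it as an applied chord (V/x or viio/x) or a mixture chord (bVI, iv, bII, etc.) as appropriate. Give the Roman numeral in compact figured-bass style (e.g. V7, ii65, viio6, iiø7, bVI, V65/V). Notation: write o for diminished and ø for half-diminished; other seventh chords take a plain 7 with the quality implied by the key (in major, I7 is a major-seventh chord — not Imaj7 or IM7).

iv

Stacked in thirds the chord is Gb-Bbb-Db: a minor triad on Gb.
Gb is the fourth degree of Db major. This is the minor subdominant, borrowed from the parallel minor.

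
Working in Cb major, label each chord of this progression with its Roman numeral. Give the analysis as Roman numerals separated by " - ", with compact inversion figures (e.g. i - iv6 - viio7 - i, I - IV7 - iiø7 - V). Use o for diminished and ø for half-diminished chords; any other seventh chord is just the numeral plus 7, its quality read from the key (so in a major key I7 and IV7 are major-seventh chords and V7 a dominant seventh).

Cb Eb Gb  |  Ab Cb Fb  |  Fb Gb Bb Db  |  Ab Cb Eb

Cb-Eb-Gb: root Cb is the tonic; major triad there is I.
Ab-Cb-Fb: root Fb is the subdominant; major triad there is IV6.
Fb-Gb-Bb-Db: dominant seventh chord on Gb = scale degree 5 → V42.
Ab-Cb-Eb: minor triad on Ab = scale degree 6 → vi.

I - IV6 - V42 - vi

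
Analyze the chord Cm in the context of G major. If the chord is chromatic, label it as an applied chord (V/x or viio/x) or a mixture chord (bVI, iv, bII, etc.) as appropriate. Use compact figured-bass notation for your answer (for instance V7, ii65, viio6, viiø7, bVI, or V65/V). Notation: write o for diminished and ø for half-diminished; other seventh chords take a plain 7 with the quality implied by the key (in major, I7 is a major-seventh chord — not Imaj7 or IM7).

iv

Stacked in thirds the chord is C-Eb-G: a minor triad on C.
C is the fourth degree of G major. This is the minor subdominant, borrowed from the parallel minor.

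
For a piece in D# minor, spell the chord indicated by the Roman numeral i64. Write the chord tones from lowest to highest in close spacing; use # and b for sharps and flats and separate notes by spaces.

The numeral's case and figure indicate a minor triad. In D# minor its root, scale degree 1, is D#.
That chord is spelled D#-F#-A#.
The figured bass 64 indicates second inversion, placing the fifth (A#) in the bass: A#-D#-F#.

A# D# F#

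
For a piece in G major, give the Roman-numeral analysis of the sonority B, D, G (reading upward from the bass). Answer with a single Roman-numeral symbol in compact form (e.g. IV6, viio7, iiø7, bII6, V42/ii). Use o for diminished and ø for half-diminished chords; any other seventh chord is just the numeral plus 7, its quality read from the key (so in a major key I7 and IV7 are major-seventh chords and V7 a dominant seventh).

I6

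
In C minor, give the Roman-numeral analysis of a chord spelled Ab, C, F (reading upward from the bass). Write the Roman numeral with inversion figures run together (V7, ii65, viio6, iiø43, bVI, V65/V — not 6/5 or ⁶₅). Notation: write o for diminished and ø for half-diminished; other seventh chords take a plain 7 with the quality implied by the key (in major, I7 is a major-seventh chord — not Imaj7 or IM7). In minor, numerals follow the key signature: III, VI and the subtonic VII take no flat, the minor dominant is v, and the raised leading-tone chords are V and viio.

iv6

The pitches F-Ab-C form a minor triad rooted on F.
In C minor, F is the subdominant; the diatonic minor triad there is iv.
With Ab in the bass the chord is in first inversion, so the figured bass is 6.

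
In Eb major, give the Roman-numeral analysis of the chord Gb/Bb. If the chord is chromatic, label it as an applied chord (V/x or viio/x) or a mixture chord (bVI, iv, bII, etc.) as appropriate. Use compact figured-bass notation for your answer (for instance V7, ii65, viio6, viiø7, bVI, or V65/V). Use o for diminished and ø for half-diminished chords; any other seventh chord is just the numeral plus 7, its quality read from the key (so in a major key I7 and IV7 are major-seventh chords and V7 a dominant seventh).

bIII6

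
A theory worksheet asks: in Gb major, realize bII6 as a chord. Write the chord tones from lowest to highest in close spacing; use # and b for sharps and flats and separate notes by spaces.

Cb Ebb Abb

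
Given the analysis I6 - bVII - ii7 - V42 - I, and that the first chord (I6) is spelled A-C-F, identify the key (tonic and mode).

F major

The anchor chord is a major triad on F, labeled I6.
If F is scale degree 1 and the mode makes that degree carry a major triad, the tonic is F and the mode is major.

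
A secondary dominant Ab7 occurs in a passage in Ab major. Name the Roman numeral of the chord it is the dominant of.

IV

The chord is a dominant seventh chord on Ab.
A dominant resolves down a perfect fifth: Ab → Db. In Ab major, Db is scale degree 4, i.e. IV.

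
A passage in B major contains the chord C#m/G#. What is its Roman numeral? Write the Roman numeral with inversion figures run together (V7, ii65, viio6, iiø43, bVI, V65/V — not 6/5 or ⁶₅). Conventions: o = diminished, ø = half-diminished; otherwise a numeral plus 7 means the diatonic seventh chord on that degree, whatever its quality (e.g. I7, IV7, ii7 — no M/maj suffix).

The pitches C#-E-G# form a minor triad rooted on C#.
C# is scale degree 2 in B major, and a minor triad on that degree is written ii.
With G# in the bass the chord is in second inversion, so the figured bass is 64.

ii64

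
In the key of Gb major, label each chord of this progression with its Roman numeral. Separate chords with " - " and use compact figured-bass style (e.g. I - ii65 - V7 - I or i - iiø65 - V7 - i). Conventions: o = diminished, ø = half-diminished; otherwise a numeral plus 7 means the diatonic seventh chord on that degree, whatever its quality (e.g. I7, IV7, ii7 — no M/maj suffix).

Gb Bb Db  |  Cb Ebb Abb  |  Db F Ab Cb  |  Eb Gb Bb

Gb-Bb-Db has root Gb, degree 1 in Gb major, so I.
Cb-Ebb-Abb is non-diatonic — a major triad on the lowered supertonic (Abb): the Neapolitan sixth, bII6 (third, Cb, in the bass — hence the 6).
Db-F-Ab-Cb: root Db is the dominant; dominant seventh chord there is V7.
Eb-Gb-Bb: root Eb is the submediant; minor triad there is vi.

I - bII6 - V7 - vi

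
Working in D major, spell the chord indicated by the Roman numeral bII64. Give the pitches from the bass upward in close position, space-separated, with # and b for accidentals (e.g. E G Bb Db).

Bb Eb G

bII64 is the Neapolitan chord — a major triad on the lowered second degree. In D major that root is Eb.
So the chord is Eb-G-Bb.
With the 64 figure the chord is in second inversion; from the bass Bb upward in close position it reads Bb-Eb-G.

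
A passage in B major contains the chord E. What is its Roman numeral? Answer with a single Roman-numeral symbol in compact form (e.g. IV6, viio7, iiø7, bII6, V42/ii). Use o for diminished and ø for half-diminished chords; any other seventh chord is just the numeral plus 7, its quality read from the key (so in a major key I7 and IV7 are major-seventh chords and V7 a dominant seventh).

Stacked in thirds the chord is E-G#-B: a major triad on E.
In B major, E is the subdominant; the diatonic major triad there is IV.

IV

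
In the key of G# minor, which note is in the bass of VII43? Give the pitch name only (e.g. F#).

VII in G# minor has root F#; the chord is F#-A#-C#-E.
The figure 43 means second inversion — the fifth is in the bass.

C#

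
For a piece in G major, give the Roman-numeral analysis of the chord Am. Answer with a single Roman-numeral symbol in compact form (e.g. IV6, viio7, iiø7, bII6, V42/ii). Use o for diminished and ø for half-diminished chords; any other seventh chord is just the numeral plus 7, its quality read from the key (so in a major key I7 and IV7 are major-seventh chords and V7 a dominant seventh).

The pitches A-C-E form a minor triad rooted on A.
A is scale degree 2 in G major, and a minor triad on that degree is written ii.

ii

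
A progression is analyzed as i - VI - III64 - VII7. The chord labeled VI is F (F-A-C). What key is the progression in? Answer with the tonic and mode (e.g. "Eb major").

A minor

VI is given as F-A-C — a major triad with root F.
If F is scale degree 6 and the mode makes that degree carry a major triad, the tonic is A and the mode is minor.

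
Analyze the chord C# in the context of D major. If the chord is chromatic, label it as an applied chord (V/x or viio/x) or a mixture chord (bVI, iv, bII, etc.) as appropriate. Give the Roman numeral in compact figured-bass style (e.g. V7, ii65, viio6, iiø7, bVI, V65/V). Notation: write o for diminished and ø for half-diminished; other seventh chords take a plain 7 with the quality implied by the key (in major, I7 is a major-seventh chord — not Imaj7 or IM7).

V/iii

The pitches C#-E#-G# form a major triad rooted on C#.
C# is not a diatonic chord root with this quality in D major, but it lies a perfect fifth above F# (iii), so the chord functions as an applied dominant of iii.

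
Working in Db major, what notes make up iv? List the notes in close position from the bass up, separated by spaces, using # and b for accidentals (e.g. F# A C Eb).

Scale degree 4 in Db major is Gb; here the chord built on it is altered to a minor triad. iv is the minor subdominant, borrowed from the parallel minor.
So the chord is Gb-Bbb-Db, a minor triad.

Gb Bbb Db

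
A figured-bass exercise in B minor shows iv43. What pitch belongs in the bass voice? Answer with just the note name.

B

iv in B minor has root E; the chord is E-G-B-D.
The figure 43 means second inversion — the fifth is in the bass.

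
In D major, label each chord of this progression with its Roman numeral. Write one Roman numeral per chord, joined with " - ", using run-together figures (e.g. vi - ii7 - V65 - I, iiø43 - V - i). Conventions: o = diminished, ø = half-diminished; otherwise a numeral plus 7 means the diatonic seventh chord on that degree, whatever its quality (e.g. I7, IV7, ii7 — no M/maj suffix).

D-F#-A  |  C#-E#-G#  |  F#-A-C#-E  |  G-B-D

I - V/iii - iii7 - IV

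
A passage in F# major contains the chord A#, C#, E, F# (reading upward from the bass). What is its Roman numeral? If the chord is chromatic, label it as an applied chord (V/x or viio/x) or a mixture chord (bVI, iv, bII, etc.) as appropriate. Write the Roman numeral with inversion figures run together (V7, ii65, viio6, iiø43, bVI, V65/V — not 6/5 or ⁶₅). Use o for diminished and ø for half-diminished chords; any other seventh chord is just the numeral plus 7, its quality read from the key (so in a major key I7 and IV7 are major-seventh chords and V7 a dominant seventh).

The pitches F#-A#-C#-E form a dominant seventh chord rooted on F#.
F# is not a diatonic chord root with this quality in F# major, but it lies a perfect fifth above B (IV), so the chord functions as an applied dominant of IV.
With A# in the bass the chord is in first inversion, so the figured bass is 65.

V65/IV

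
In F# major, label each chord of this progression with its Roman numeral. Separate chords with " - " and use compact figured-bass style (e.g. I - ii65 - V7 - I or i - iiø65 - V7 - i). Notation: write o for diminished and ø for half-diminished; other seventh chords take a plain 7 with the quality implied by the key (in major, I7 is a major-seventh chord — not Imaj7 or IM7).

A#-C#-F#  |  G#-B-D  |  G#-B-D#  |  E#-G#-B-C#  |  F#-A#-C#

I6 - iio - ii - V65 - I

A#-C#-F# has root F#, degree 1 in F# major, so I6.
G#-B-D is non-diatonic — iio, a mixture chord from F# minor.
G#-B-D#: minor triad on G# = scale degree 2 → ii.
E#-G#-B-C#: root C# is the dominant; dominant seventh chord there is V65.
F#-A#-C#: major triad on F# = scale degree 1 → I.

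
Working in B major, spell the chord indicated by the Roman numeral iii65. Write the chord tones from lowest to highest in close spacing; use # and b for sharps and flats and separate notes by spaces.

The numeral's case and figure indicate a minor seventh chord. In B major its root, the third degree, is D#.
Stacking thirds from D# gives D#-F#-A#-C#.
The figured bass 65 indicates first inversion, placing the third (F#) in the bass: F#-A#-C#-D#.

F# A# C# D#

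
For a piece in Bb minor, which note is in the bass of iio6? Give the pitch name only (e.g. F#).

iio in Bb minor has root C; the chord is C-Eb-Gb.
The figure 6 means first inversion — the third is in the bass.

Eb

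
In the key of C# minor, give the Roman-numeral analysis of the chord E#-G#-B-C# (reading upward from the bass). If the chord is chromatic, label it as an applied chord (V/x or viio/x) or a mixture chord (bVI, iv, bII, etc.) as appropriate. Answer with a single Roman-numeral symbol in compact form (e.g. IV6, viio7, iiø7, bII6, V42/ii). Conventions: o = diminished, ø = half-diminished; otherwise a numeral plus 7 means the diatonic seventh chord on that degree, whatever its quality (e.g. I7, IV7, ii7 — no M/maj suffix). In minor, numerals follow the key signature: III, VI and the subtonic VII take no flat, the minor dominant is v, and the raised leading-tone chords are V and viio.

V65/iv

Stacked in thirds the chord is C#-E#-G#-B: a dominant seventh chord on C#.
C# is not a diatonic chord root with this quality in C# minor, but it lies a perfect fifth above F# (iv), so the chord functions as an applied dominant of iv.
With E# in the bass the chord is in first inversion, so the figured bass is 65.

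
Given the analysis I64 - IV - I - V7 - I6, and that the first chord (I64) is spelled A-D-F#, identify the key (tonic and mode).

D major

The chord D/A is a major triad rooted on D; its label is I64.
If D is scale degree 1 and the mode makes that degree carry a major triad, the tonic is D and the mode is major.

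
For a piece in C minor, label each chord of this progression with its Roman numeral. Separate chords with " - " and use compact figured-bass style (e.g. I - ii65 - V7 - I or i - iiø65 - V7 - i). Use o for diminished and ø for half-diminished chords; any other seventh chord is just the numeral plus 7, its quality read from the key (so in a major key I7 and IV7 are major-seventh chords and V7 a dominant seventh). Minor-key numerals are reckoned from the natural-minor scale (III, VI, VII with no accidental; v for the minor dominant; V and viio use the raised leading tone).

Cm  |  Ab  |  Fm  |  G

Cm: root C is the tonic; minor triad there is i.
Ab has root Ab, degree 6 in C minor, so VI.
Fm has root F, degree 4 in C minor, so iv.
G: root G is the dominant; major triad there is V.

i - VI - iv - V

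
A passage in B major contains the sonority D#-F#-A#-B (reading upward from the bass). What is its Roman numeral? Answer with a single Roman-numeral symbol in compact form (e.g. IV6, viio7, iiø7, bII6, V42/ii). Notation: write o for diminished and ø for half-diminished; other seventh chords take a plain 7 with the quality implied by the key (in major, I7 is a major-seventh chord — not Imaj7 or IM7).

The pitches B-D#-F#-A# form a major seventh chord rooted on B.
B is scale degree 1 in B major, and a major seventh chord on that degree is written I7.
With D# in the bass the chord is in first inversion, so the figured bass is 65.

I65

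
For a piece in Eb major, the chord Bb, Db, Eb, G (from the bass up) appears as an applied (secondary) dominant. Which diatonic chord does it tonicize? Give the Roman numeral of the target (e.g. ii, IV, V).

IV

The chord is a dominant seventh chord on Eb.
A dominant resolves down a perfect fifth: Eb → Ab. In Eb major, Ab is scale degree 4, i.e. IV.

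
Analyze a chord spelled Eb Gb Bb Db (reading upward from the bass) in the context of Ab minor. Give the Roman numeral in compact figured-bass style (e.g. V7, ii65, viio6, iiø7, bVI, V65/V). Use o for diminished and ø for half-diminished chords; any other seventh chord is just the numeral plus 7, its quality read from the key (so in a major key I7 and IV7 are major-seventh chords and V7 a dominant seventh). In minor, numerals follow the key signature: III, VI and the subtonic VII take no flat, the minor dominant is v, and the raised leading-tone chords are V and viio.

v7

Stacked in thirds the chord is Eb-Gb-Bb-Db: a minor seventh chord on Eb.
Eb is scale degree 5 in Ab minor, and a minor seventh chord on that degree is written v7.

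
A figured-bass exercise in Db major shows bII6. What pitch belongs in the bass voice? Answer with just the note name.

Gb

bII in Db major has root Ebb; the chord is Ebb-Gb-Bbb.
The figure 6 means first inversion — the third is in the bass.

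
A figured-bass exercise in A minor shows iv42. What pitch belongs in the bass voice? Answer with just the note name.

C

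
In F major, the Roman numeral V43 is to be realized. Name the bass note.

V in F major has root C; the chord is C-E-G-Bb.
The figure 43 means second inversion — the fifth is in the bass.

G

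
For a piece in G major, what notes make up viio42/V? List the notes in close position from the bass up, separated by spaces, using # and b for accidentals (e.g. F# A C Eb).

Bb C# E G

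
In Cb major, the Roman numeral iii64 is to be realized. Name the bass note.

Bb

iii in Cb major has root Eb; the chord is Eb-Gb-Bb.
The figure 64 means second inversion — the fifth is in the bass.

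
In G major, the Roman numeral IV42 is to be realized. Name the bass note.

B

IV in G major has root C; the chord is C-E-G-B.
The figure 42 means third inversion — the seventh is in the bass.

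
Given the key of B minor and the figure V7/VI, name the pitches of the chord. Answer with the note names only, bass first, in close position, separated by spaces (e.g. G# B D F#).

D F# A C

The slash means an applied dominant: we want the dominant of VI. In B minor, VI is G major, and its dominant is built on D.
Building a dominant seventh chord on D gives D-F#-A-C.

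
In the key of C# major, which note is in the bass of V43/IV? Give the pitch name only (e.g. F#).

The applied chord V43/IV is rooted on C#: C#-E#-G#-B.
The figure 43 means second inversion — the fifth is in the bass.

G#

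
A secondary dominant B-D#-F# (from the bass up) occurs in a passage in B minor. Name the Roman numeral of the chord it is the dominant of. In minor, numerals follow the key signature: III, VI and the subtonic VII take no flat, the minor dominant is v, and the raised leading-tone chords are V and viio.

iv

The chord is a major triad on B.
A dominant resolves down a perfect fifth: B → E. In B minor, E is scale degree 4, i.e. iv.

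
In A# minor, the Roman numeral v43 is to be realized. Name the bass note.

B#

v in A# minor has root E#; the chord is E#-G#-B#-D#.
The figure 43 means second inversion — the fifth is in the bass.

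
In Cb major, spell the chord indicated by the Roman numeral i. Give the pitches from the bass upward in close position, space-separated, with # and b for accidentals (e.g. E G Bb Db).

Cb Ebb Gb

Scale degree 1 in Cb major is Cb; here the chord built on it is altered to a minor triad. i is the minor tonic, borrowed from the parallel minor.
So the chord is Cb-Ebb-Gb, a minor triad.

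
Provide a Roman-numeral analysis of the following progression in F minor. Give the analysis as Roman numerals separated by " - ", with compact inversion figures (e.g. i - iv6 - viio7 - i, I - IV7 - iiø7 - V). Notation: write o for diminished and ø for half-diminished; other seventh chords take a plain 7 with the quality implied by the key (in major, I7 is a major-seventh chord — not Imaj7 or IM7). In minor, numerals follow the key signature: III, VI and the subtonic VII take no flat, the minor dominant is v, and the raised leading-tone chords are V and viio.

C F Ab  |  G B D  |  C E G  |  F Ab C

i64 - V/V - V - i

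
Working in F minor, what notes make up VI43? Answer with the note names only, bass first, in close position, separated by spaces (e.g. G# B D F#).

In F minor, scale degree 6 is Db, and the diatonic chord built there is a major seventh chord.
That chord is spelled Db-F-Ab-C.
The figured bass 43 indicates second inversion, placing the fifth (Ab) in the bass: Ab-C-Db-F.

Ab C Db F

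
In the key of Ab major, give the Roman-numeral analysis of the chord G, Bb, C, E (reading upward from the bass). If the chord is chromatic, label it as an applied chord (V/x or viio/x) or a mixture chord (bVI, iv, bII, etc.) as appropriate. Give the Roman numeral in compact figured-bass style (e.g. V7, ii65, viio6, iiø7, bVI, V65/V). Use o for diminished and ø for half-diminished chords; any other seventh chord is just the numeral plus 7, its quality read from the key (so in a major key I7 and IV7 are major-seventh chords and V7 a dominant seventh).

The pitches C-E-G-Bb form a dominant seventh chord rooted on C.
C is not a diatonic chord root with this quality in Ab major, but it lies a perfect fifth above F (vi), so the chord functions as an applied dominant of vi.
With G in the bass the chord is in second inversion, so the figured bass is 43.

V43/vi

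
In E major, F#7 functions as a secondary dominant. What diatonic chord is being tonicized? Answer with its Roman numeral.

V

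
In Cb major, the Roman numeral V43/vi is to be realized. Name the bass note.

Bb

The applied chord V43/vi is rooted on Eb: Eb-G-Bb-Db.
The figure 43 means second inversion — the fifth is in the bass.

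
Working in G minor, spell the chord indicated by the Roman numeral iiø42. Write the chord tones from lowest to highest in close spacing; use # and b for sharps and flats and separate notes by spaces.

G A C Eb

In G minor, scale degree 2 is A, and the diatonic chord built there is a half-diminished seventh chord.
That chord is spelled A-C-Eb-G.
The figured bass 42 indicates third inversion, placing the seventh (G) in the bass: G-A-C-Eb.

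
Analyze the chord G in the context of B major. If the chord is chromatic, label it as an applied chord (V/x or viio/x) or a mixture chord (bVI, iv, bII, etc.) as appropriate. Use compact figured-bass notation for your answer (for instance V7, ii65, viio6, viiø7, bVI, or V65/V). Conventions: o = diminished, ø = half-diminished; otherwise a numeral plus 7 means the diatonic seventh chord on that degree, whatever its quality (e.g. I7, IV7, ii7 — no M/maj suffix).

bVI

The pitches G-B-D form a major triad rooted on G.
G is the lowered sixth degree of B major (diatonic 6 would be G#). This is a major triad on the lowered sixth degree, borrowed from the parallel minor.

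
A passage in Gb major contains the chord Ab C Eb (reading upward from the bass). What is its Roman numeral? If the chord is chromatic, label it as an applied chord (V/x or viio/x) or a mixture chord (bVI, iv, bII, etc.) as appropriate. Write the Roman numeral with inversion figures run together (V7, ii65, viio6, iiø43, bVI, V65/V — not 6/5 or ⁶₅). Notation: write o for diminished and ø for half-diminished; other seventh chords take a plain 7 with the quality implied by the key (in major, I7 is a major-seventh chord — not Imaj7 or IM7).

Stacked in thirds the chord is Ab-C-Eb: a major triad on Ab.
Ab is not a diatonic chord root with this quality in Gb major, but it lies a perfect fifth above Db (V), so the chord functions as an applied dominant of V.

V/V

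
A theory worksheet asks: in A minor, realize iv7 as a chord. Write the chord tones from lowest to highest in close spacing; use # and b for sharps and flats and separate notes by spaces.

D F A C

The numeral's case and figure indicate a minor seventh chord. In A minor its root, the fourth degree, is D.
Stacking thirds from D gives D-F-A-C.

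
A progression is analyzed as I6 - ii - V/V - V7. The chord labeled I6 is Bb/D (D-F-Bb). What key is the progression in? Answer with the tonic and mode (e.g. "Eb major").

The anchor chord is a major triad on Bb, labeled I6.
If Bb is scale degree 1 and the mode makes that degree carry a major triad, the tonic is Bb and the mode is major.

Bb major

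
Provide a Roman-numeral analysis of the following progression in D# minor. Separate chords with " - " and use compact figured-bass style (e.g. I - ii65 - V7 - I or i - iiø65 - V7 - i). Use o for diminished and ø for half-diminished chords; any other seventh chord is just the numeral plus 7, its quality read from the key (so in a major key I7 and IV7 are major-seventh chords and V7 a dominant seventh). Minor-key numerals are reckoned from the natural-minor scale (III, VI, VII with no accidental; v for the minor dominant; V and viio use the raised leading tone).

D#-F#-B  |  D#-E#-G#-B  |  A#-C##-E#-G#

VI6 - iiø42 - V7

D#-F#-B: major triad on B = scale degree 6 → VI6.
D#-E#-G#-B: root E# is the supertonic; half-diminished seventh chord there is iiø42.
A#-C##-E#-G#: dominant seventh chord on A# = scale degree 5 → V7.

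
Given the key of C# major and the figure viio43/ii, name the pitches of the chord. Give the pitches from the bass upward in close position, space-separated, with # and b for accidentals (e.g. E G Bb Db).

G# B C## E#

The slash marks an applied leading-tone chord: viio of ii. In C# major, ii is D#, so the leading tone to it is C##, a half step below.
Building a fully diminished seventh chord on C## gives C##-E#-G#-B.
With the 43 figure the chord is in second inversion; from the bass G# upward in close position it reads G#-B-C##-E#.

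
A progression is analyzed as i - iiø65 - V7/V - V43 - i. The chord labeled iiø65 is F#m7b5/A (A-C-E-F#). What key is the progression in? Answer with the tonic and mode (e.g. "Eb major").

E minor

iiø65 is given as A-C-E-F# — a half-diminished seventh chord with root F#.
iiø65 on F# implies F# is the supertonic; that puts the tonic at E, and the lowercase numeral fits minor mode.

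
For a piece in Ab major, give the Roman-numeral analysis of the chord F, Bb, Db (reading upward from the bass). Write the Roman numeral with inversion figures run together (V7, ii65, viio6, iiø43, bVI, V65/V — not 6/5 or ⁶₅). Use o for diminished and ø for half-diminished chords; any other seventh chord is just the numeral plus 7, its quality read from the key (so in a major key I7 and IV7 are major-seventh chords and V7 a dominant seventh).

ii64

The pitches Bb-Db-F form a minor triad rooted on Bb.
Bb is scale degree 2 in Ab major, and a minor triad on that degree is written ii.
With F in the bass the chord is in second inversion, so the figured bass is 64.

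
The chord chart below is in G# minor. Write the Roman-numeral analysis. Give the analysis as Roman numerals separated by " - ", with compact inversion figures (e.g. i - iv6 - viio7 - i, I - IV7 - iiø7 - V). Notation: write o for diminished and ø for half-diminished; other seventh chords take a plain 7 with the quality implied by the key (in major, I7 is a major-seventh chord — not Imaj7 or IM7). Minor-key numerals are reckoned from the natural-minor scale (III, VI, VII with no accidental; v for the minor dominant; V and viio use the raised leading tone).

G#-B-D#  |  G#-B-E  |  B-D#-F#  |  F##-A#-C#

G#-B-D#: root G# is the tonic; minor triad there is i.
G#-B-E has root E, degree 6 in G# minor, so VI6.
B-D#-F#: major triad on B = scale degree 3 → III.
F##-A#-C# has root F##, degree 7 in G# minor, so viio.

i - VI6 - III - viio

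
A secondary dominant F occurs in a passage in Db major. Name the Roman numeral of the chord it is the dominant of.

vi

The chord is a major triad on F.
A dominant resolves down a perfect fifth: F → Bb. In Db major, Bb is scale degree 6, i.e. vi.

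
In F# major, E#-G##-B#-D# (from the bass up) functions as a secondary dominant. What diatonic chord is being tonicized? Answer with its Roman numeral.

iii

The chord is a dominant seventh chord on E#.
A dominant resolves down a perfect fifth: E# → A#. In F# major, A# is scale degree 3, i.e. iii.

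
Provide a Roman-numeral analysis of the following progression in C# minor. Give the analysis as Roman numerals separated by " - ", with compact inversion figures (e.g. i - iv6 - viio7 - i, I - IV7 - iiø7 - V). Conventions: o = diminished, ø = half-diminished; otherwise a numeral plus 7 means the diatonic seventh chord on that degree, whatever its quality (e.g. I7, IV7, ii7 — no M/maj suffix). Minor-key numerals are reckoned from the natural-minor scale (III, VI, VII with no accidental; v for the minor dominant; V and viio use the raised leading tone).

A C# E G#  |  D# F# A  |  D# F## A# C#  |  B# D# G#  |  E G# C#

A-C#-E-G# has root A, degree 6 in C# minor, so VI7.
D#-F#-A: root D# is the supertonic; diminished triad there is iio.
D#-F##-A#-C# is the secondary dominant of V (dominant seventh chord on D#): V7/V.
B#-D#-G#: major triad on G# = scale degree 5 → V6.
E-G#-C# has root C#, degree 1 in C# minor, so i6.

VI7 - iio - V7/V - V6 - i6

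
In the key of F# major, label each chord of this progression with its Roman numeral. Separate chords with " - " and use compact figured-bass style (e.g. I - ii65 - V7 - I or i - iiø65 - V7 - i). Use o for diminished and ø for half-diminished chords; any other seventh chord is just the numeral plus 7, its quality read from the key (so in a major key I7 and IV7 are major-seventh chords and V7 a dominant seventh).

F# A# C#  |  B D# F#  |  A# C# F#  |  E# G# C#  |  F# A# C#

I - IV - I6 - V6 - I

F#-A#-C#: root F# is the tonic; major triad there is I.
B-D#-F#: major triad on B = scale degree 4 → IV.
A#-C#-F#: root F# is the tonic; major triad there is I6.
E#-G#-C#: major triad on C# = scale degree 5 → V6.
F#-A#-C#: major triad on F# = scale degree 1 → I.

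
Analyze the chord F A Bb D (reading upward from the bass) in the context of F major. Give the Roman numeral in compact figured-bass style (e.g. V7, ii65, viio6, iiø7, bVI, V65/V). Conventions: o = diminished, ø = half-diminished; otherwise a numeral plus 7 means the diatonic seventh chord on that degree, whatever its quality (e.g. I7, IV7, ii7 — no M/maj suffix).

IV43

Stacked in thirds the chord is Bb-D-F-A: a major seventh chord on Bb.
Bb is scale degree 4 in F major, and a major seventh chord on that degree is written IV7.
With F in the bass the chord is in second inversion, so the figured bass is 43.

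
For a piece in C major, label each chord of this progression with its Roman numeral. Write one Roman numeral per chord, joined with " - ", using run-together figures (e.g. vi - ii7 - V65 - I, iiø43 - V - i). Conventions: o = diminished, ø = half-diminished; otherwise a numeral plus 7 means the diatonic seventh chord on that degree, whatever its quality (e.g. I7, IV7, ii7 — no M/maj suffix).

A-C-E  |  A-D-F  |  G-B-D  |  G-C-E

vi - ii64 - V - I64

A-C-E: minor triad on A = scale degree 6 → vi.
A-D-F has root D, degree 2 in C major, so ii64.
G-B-D: root G is the dominant; major triad there is V.
G-C-E has root C, degree 1 in C major, so I64.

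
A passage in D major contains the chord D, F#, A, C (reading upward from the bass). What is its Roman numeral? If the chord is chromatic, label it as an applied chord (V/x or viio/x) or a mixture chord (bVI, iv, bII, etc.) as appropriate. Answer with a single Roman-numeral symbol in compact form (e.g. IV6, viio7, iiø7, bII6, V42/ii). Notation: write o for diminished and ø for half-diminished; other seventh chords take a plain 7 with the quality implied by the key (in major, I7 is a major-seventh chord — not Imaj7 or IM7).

The pitches D-F#-A-C form a dominant seventh chord rooted on D.
D is not a diatonic chord root with this quality in D major, but it lies a perfect fifth above G (IV), so the chord functions as an applied dominant of IV.

V7/IV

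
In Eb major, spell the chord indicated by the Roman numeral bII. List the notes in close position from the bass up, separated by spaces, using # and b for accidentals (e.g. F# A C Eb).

Fb Ab Cb

bII is the Neapolitan chord — a major triad on the lowered second degree. In Eb major that root is Fb.
So the chord is Fb-Ab-Cb.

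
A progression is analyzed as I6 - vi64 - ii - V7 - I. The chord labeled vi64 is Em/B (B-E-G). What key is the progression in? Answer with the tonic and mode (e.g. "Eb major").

G major

vi64 is given as B-E-G — a minor triad with root E.
If E is scale degree 6 and the mode makes that degree carry a minor triad, the tonic is G and the mode is major.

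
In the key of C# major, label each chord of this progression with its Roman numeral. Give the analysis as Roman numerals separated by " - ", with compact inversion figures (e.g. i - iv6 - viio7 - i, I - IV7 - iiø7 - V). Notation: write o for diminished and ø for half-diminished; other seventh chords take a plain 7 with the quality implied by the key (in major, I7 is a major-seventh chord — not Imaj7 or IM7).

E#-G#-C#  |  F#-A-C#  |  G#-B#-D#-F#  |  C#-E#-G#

E#-G#-C#: major triad on C# = scale degree 1 → I6.
F#-A-C# is non-diatonic — iv, a mixture chord from C# minor.
G#-B#-D#-F#: dominant seventh chord on G# = scale degree 5 → V7.
C#-E#-G#: root C# is the tonic; major triad there is I.

I6 - iv - V7 - I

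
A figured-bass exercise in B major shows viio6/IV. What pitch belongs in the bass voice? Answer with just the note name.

F#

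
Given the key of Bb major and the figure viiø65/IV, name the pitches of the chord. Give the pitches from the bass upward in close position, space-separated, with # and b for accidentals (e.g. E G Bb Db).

F Ab C D

viiø65/IV is a secondary leading-tone chord. The target IV is Eb in Bb major; the applied chord is rooted a semitone below, on D.
Building a half-diminished seventh chord on D gives D-F-Ab-C.
The figured bass 65 indicates first inversion, placing the third (F) in the bass: F-Ab-C-D.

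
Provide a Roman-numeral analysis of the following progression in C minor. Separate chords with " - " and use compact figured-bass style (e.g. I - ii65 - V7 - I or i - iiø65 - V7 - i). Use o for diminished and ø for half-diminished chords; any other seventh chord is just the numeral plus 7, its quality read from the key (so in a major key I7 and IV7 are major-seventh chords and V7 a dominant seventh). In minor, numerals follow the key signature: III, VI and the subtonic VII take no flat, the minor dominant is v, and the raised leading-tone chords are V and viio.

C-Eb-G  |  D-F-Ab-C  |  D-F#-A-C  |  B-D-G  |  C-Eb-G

C-Eb-G: root C is the tonic; minor triad there is i.
D-F-Ab-C has root D, degree 2 in C minor, so iiø7.
D-F#-A-C: a dominant seventh chord on D, the applied dominant of V → V7/V.
B-D-G has root G, degree 5 in C minor, so V6.
C-Eb-G: minor triad on C = scale degree 1 → i.

i - iiø7 - V7/V - V6 - i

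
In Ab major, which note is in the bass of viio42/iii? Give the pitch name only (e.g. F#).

Ab

The applied chord viio42/iii is rooted on B: B-D-F-Ab.
The figure 42 means third inversion — the seventh is in the bass.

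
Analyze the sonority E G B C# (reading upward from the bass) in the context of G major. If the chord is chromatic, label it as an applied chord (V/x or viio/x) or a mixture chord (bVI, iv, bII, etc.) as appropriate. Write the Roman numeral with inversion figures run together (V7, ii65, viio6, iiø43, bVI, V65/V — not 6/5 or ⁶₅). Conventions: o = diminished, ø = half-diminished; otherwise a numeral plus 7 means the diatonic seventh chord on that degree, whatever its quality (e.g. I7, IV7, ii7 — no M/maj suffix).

viiø65/V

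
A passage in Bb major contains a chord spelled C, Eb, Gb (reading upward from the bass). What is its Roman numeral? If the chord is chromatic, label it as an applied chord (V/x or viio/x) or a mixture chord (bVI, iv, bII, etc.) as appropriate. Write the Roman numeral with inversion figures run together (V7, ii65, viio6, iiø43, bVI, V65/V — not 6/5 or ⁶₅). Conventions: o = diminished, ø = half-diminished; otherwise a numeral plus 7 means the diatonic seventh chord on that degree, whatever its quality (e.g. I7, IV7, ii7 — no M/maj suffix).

iio

Stacked in thirds the chord is C-Eb-Gb: a diminished triad on C.
C is the second degree of Bb major. This is the diminished supertonic triad, borrowed from the parallel minor.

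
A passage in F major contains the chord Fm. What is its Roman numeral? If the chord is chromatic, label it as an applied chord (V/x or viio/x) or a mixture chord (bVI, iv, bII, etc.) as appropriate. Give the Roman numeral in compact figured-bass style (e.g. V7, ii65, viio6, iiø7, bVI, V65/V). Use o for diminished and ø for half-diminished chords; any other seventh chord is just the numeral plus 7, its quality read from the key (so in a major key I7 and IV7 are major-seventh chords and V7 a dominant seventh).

The pitches F-Ab-C form a minor triad rooted on F.
F is the first degree of F major. This is the minor tonic, borrowed from the parallel minor.

i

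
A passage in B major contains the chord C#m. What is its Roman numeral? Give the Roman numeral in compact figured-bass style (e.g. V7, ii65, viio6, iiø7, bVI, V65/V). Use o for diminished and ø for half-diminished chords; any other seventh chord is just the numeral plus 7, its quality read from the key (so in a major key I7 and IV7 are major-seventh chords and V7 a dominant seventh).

Stacked in thirds the chord is C#-E-G#: a minor triad on C#.
In B major, C# is the supertonic; the diatonic minor triad there is ii.

ii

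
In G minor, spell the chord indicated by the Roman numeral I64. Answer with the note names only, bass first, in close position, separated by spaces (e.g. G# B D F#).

I64 is the major tonic (Picardy third), borrowed from the parallel major. In G minor that root is G.
So the chord is G-B-D.
The figured bass 64 indicates second inversion, placing the fifth (D) in the bass: D-G-B.

D G B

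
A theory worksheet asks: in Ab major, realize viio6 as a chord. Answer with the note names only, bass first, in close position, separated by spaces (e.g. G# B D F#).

Bb Db G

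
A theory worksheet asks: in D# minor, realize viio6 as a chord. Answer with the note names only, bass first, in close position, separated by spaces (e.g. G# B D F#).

In D# minor, the leading-tone chord is built on the raised seventh degree, C##.
Stacking thirds from C## gives C##-E#-G#.
The figured bass 6 indicates first inversion, placing the third (E#) in the bass: E#-G#-C##.

E# G# C##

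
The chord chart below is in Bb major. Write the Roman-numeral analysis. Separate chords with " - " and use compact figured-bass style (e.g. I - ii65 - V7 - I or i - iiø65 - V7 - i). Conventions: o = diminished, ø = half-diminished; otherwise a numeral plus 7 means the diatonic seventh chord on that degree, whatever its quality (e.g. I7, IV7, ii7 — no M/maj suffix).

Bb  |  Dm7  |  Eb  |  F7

Bb has root Bb, degree 1 in Bb major, so I.
Dm7: root D is the mediant; minor seventh chord there is iii7.
Eb: root Eb is the subdominant; major triad there is IV.
F7 has root F, degree 5 in Bb major, so V7.

I - iii7 - IV - V7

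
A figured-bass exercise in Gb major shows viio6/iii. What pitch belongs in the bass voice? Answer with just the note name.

The applied chord viio6/iii is rooted on A: A-C-Eb.
The figure 6 means first inversion — the third is in the bass.

C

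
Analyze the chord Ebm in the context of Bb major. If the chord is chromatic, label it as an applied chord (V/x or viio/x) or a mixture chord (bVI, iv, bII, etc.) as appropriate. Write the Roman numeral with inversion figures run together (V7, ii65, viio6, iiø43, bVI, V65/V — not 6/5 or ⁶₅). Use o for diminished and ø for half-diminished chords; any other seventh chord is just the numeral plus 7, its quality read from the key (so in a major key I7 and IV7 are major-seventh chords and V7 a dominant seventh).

iv

The pitches Eb-Gb-Bb form a minor triad rooted on Eb.
Eb is the fourth degree of Bb major. This is the minor subdominant, borrowed from the parallel minor.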